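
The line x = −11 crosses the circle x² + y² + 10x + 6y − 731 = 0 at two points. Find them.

The line gives x = −11. Substituting into the circle:
y² + 6y − 720 = 0
y = 24 or y = −30, giving (−11, 24) and (−11, −30).

(−11, −30) and (−11, 24)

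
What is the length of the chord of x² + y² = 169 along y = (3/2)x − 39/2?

4√13

Centre (0, 0), r² = 169. Perpendicular distance d from centre to line = |−39| / √13 = 39/√13.
Half the chord is √(r² − d²) = √(52), so the full chord is 4√13.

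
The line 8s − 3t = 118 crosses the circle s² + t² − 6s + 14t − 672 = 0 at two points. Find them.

(2, −34) and (20, 14)

Substitute t = (−118 + 8s)/3:
73s² − 1606s + 2920 = 0  ⟹  s² − 22s + 40 = 0
s = 20 or s = 2, giving (20, 14) and (2, −34).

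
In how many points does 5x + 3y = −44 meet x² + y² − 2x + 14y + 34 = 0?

Substituting the line into the circle gives 34x² + 212x + 394 = 0.
Discriminant = (212)² − 4·34·(394) = −8640 < 0.
No real roots: the line does not meet the circle.

0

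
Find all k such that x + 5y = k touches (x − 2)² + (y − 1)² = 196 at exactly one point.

k = 7 ± 14√26

For a tangent, require d(centre, line) = r = 14.
|1·2 + 5·1 − k| / √26 = 14
|k − (7)| = 14√26.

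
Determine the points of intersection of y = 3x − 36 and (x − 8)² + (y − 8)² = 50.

Express y = 3x − 36 and substitute into the circle:
10x² − 280x + 1950 = 0  ⟹  x² − 28x + 195 = 0
x = 15 or x = 13, giving (15, 9) and (13, 3).

(13, 3) and (15, 9)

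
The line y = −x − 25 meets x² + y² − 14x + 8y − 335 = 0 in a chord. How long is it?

4√2

The distance from (7, −4) to the line is 28/√2, and r² = 400.
Half the chord is √(r² − d²) = √(8), so the full chord is 4√2.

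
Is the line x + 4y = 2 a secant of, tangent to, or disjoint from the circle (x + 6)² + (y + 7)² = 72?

disjoint

Centre (−6, −7), r² = 72. Distance² from centre to line = (−36)²/17 = 1296/17.
Since d² > r², the line lies outside the circle.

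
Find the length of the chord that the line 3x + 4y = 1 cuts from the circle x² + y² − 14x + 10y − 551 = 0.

50

The distance from (7, −5) to the line is 0/√25, and r² = 625.
Chord = 2√(r² − d²) = 2·√(625) = 50.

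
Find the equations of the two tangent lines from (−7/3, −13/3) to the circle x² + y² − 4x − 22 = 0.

5x + y = −16 and x + 5y = −24

Let a tangent through (−7/3, −13/3) have slope m. Its distance from (2, 0) must equal √26:
[m·(13/3) − (13/3)]² = 26(m² + 1)
5m² + 26m + 5 = 0, so m = −5 or m = −1/5.
Through (−7/3, −13/3) these give 5x + y = −16 and x + 5y = −24.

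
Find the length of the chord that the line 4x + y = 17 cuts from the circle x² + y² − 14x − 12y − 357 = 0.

From the line, y = −4x + 17. Substituting:
17x² − 102x − 272 = 0  ⟹  x² − 6x − 16 = 0
x = 8 or x = −2, giving (8, −15) and (−2, 25).
Chord length = distance between (8, −15) and (−2, 25) = √1700 = 10√17.

10√17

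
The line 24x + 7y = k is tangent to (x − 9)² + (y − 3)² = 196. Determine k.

k = −113 or k = 587

The line touches the circle iff its distance from (9, 3) is 14:
|24·9 + 7·3 − k| / √625 = 14
|k − (237)| = 14·25, so k = 587 or k = −113.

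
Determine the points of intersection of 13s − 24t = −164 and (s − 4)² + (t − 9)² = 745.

(−20, −4) and (28, 22)

From the line, t = (164 + 13s)/24. Substituting:
745s² − 5960s − 417200 = 0  ⟹  s² − 8s − 560 = 0
s = 28 or s = −20, giving (28, 22) and (−20, −4).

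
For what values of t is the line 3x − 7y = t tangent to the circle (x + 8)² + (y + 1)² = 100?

t = −17 ± 10√58

Tangency holds when the distance from the centre (−8, −1) to the line equals the radius 10:
|3·(−8) − 7·(−1) − t| / √58 = 10
|t − (−17)| = 10√58.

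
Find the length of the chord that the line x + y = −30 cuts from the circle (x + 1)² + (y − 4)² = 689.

From the line, y = −x − 30. Substituting:
2x² + 70x + 468 = 0  ⟹  x² + 35x + 234 = 0
x = −9 or x = −26, giving (−9, −21) and (−26, −4).
Chord length = distance between (−9, −21) and (−26, −4) = √578 = 17√2.

17√2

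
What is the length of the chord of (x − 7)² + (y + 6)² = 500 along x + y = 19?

26√2

From the line, y = −x + 19. Substituting:
2x² − 64x + 174 = 0  ⟹  x² − 32x + 87 = 0
x = 29 or x = 3, giving (29, −10) and (3, 16).
Chord length = distance between (29, −10) and (3, 16) = √1352 = 26√2.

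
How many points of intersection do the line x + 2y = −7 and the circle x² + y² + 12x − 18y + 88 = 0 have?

0

d² = (1·(−6) + 2·9 − (−7))²/5 = 361/5; r² = 29.
Since d² > r², the line lies outside the circle.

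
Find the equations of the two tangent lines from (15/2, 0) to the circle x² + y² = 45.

A line y − (0) = m(x − (15/2)) is tangent when its distance from (0, 0) is 3√5:
(−15/2m − (0))² = 45(m² + 1)
m² − 4 = 0, so m = 2 or m = −2.
Through (15/2, 0) these give 2x − y = 15 and 2x + y = 15.

2x − y = 15 and 2x + y = 15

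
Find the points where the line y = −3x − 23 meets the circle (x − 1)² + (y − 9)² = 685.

Express y = −3x − 23 and substitute into the circle:
10x² + 190x + 340 = 0  ⟹  x² + 19x + 34 = 0
x = −2 or x = −17, giving (−2, −17) and (−17, 28).

(−17, 28) and (−2, −17)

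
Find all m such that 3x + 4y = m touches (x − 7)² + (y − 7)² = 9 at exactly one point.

m = 34 or m = 64

Tangency holds when the distance from the centre (7, 7) to the line equals the radius 3:
|3·7 + 4·7 − m| / √25 = 3
|m − (49)| = 3·5, so m = 64 or m = 34.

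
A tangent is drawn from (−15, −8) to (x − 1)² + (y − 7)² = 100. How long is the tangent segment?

Centre (1, 7), r² = 100. |PO|² = (−16)² + (−15)² = 481.
The tangent meets the radius at right angles, so tangent² = |PO|² − r² = 481 − 100 = 381.

√381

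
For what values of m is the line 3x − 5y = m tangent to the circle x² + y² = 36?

Tangency holds when the distance from the centre (0, 0) to the line equals the radius 6:
|3·0 − 5·0 − m| / √34 = 6
|m| = 6√34.

m = ±6√34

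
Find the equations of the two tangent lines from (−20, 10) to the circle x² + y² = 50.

Write the tangent as mx − y + (10 − m·(−20)) = 0 and set its distance from the centre to 5√2:
[m·(20) − (−10)]² = 50(m² + 1)
7m² + 8m + 1 = 0, so m = −1/7 or m = −1.
Through (−20, 10) these give x + 7y = 50 and x + y = −10.

x + 7y = 50 and x + y = −10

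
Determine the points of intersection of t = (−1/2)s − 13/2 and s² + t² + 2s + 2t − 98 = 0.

Substitute t = (−13 − s)/2:
5s² + 30s − 275 = 0  ⟹  s² + 6s − 55 = 0
s = 5 or s = −11, giving (5, −9) and (−11, −1).

(−11, −1) and (5, −9)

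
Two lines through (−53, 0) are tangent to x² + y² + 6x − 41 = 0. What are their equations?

x + 7y = −53 and x − 7y = −53

Let a tangent through (−53, 0) have slope m. Its distance from (−3, 0) must equal 5√2:
[m·(50) − (0)]² = 50(m² + 1)
49m² − 1 = 0, so m = −1/7 or m = 1/7.
Through (−53, 0) these give x + 7y = −53 and x − 7y = −53.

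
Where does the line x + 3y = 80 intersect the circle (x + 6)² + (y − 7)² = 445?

(−4, 28) and (5, 25)

Substitute y = (80 − x)/3:
10x² − 10x − 200 = 0  ⟹  x² − x − 20 = 0
x = 5 or x = −4, giving (5, 25) and (−4, 28).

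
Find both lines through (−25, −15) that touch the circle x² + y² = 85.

Write the tangent as mx − y + (−15 − m·(−25)) = 0 and set its distance from the centre to √85:
[m·(25) − (15)]² = 85(m² + 1)
54m² − 75m + 14 = 0, so m = 2/9 or m = 7/6.
With m = 2/9: 2x − 9y = 85. With m = 7/6: 7x − 6y = −85.

2x − 9y = 85 and 7x − 6y = −85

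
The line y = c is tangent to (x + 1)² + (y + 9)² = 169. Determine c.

The line touches the circle iff its distance from (−1, −9) is 13:
|0·(−1) + 1·(−9) − c| / √1 = 13
|c − (−9)| = 13, so c = 4 or c = −22.

c = −22 or c = 4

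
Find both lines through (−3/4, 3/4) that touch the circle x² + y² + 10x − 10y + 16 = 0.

Write the tangent as mx − y + (3/4 − m·(−3/4)) = 0 and set its distance from the centre to √34:
[m·(−17/4) − (17/4)]² = 34(m² + 1)
15m² − 34m + 15 = 0, so m = 3/5 or m = 5/3.
Through (−3/4, 3/4) these give 3x − 5y = −6 and 5x − 3y = −6.

3x − 5y = −6 and 5x − 3y = −6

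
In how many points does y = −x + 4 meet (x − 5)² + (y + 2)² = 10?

2

d² = (1·5 + 1·(−2) − (4))²/2 = 1/2; r² = 10.
Since d² < r², the line cuts the circle twice.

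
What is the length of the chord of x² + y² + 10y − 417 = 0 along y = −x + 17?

Centre (0, −5), r² = 442. Perpendicular distance d from centre to line = |−22| / √2 = 22/√2.
Chord = 2√(r² − d²) = 2·√(200) = 20√2.

20√2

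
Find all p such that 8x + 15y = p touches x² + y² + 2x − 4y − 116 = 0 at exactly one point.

p = −165 or p = 209

For a tangent, require d(centre, line) = r = 11.
|8·(−1) + 15·2 − p| / √289 = 11
|p − (22)| = 11·17, so p = 209 or p = −165.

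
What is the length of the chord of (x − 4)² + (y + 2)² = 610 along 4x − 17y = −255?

Substitute y = (255 + 4x)/17:
305x² − 88145 = 0  ⟹  x² − 289 = 0
x = 17 or x = −17, giving (17, 19) and (−17, 11).
Chord length = distance between (17, 19) and (−17, 11) = √1220 = 2√305.

2√305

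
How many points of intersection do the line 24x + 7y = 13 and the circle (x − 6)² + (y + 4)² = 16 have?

0

Substituting the line into the circle gives 625x² − 2556x + 2661 = 0.
Δ = 6533136 − 6652500 = −119364.
No real roots: the line does not meet the circle.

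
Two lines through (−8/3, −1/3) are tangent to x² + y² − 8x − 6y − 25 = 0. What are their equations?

A line y − (−1/3) = m(x − (−8/3)) is tangent when its distance from (4, 3) is 5√2:
[m·(20/3) − (10/3)]² = 50(m² + 1)
m² + 8m + 7 = 0, so m = −7 or m = −1.
With m = −7: 7x + y = −19. With m = −1: x + y = −3.

7x + y = −19 and x + y = −3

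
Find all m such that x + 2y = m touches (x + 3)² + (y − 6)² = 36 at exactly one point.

Tangency holds when the distance from the centre (−3, 6) to the line equals the radius 6:
|1·(−3) + 2·6 − m| / √5 = 6
|m − (9)| = 6√5.

m = 9 ± 6√5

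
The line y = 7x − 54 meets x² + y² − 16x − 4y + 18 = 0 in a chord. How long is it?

10√2

Substitute y = 7x − 54:
50x² − 800x + 3150 = 0  ⟹  x² − 16x + 63 = 0
x = 9 or x = 7, giving (9, 9) and (7, −5).
Chord length = distance between (9, 9) and (7, −5) = √200 = 10√2.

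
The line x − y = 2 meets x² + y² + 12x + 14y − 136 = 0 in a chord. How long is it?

21√2

Centre (−6, −7), r² = 221. Perpendicular distance d from centre to line = |−1| / √2 = 1/√2.
Chord = 2√(r² − d²) = 2·√(441/2) = 21√2.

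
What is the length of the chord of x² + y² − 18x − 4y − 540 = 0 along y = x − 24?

31√2

Express y = x − 24 and substitute into the circle:
2x² − 70x + 132 = 0  ⟹  x² − 35x + 66 = 0
x = 33 or x = 2, giving (33, 9) and (2, −22).
|(33, 9) − (2, −22)| = √((31)² + (31)²) = 31√2.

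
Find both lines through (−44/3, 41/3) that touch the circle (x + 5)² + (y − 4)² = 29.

Write the tangent as mx − y + (41/3 − m·(−44/3)) = 0 and set its distance from the centre to √29:
(29/3m − (−29/3))² = 29(m² + 1)
10m² + 29m + 10 = 0, so m = −5/2 or m = −2/5.
Through (−44/3, 41/3) these give 5x + 2y = −46 and 2x + 5y = 39.

5x + 2y = −46 and 2x + 5y = 39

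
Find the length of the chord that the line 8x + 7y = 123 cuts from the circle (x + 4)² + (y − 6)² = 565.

4√113

Express y = (123 − 8x)/7 and substitute into the circle:
113x² − 904x − 20340 = 0  ⟹  x² − 8x − 180 = 0
x = 18 or x = −10, giving (18, −3) and (−10, 29).
Chord length = distance between (18, −3) and (−10, 29) = √1808 = 4√113.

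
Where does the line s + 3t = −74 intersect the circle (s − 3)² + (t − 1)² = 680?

(−11, −21) and (1, −25)

Express t = (−74 − s)/3 and substitute into the circle:
10s² + 100s − 110 = 0  ⟹  s² + 10s − 11 = 0
s = 1 or s = −11, giving (1, −25) and (−11, −21).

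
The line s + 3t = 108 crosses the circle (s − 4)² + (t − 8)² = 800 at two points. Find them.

From the line, t = (108 − s)/3. Substituting:
10s² − 240s = 0  ⟹  s² − 24s = 0
s = 24 or s = 0, giving (24, 28) and (0, 36).

(0, 36) and (24, 28)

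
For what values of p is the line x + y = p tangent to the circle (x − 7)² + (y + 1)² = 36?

The line touches the circle iff its distance from (7, −1) is 6:
|1·7 + 1·(−1) − p| / √2 = 6
|p − (6)| = 6√2.

p = 6 ± 6√2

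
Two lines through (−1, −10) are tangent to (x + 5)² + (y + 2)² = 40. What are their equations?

Write the tangent as mx − y + (−10 − m·(−1)) = 0 and set its distance from the centre to 2√10:
(−4m − (8))² = 40(m² + 1)
3m² − 8m − 3 = 0, so m = 3 or m = −1/3.
Through (−1, −10) these give 3x − y = 7 and x + 3y = −31.

3x − y = 7 and x + 3y = −31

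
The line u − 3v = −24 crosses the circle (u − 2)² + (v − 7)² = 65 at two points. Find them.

(−6, 6) and (9, 11)

From the line, v = (24 + u)/3. Substituting:
10u² − 30u − 540 = 0  ⟹  u² − 3u − 54 = 0
u = 9 or u = −6, giving (9, 11) and (−6, 6).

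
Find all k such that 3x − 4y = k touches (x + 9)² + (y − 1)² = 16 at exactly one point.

k = −51 or k = −11

Tangency holds when the distance from the centre (−9, 1) to the line equals the radius 4:
|3·(−9) − 4·1 − k| / √25 = 4
|k − (−31)| = 4·5, so k = −11 or k = −51.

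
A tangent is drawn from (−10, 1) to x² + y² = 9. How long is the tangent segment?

2√23

With centre O = (0, 0), |OP|² = 101 and r² = 9.
Power of the point: PT² = |PO|² − r² = 92, so PT = 2√23.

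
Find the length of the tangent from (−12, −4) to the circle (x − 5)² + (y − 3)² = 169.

13

The centre is (5, 3) and r = 13. The square of the distance from P to the centre is 289 + 49 = 338.
The tangent meets the radius at right angles, so tangent² = |PO|² − r² = 338 − 169 = 169.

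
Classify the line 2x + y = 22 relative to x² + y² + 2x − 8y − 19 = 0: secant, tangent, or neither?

neither

Centre (−1, 4), r² = 36. Distance² from centre to line = (−20)²/5 = 80.
Since d² > r², the line lies outside the circle.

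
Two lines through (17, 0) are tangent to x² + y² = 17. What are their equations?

x + 4y = 17 and x − 4y = 17

Let a tangent through (17, 0) have slope m. Its distance from (0, 0) must equal √17:
(−17m − (0))² = 17(m² + 1)
16m² − 1 = 0, so m = −1/4 or m = 1/4.
Through (17, 0) these give x + 4y = 17 and x − 4y = 17.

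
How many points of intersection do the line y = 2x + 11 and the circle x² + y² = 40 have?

2

d² = (2·0 − 1·0 − (−11))²/5 = 121/5; r² = 40.
Since d² < r², the line cuts the circle twice.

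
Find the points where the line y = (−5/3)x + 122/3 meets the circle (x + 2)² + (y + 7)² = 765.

(16, 14) and (25, −1)

From the line, y = (122 − 5x)/3. Substituting:
34x² − 1394x + 13600 = 0  ⟹  x² − 41x + 400 = 0
x = 25 or x = 16, giving (25, −1) and (16, 14).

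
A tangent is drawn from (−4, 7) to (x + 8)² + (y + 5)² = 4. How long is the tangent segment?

The centre is (−8, −5) and r = 2. The square of the distance from P to the centre is 16 + 144 = 160.
By the tangent–radius right angle, tangent length = √(|PO|² − r²) = √156 = 2√39.

2√39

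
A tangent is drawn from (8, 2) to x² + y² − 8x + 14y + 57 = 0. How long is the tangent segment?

Centre (4, −7), r² = 8. |PO|² = (4)² + (9)² = 97.
Power of the point: PT² = |PO|² − r² = 89, so PT = √89.

√89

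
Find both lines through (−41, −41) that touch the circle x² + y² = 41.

A line y − (−41) = m(x − (−41)) is tangent when its distance from (0, 0) is √41:
[m·(41) − (41)]² = 41(m² + 1)
20m² − 41m + 20 = 0, so m = 4/5 or m = 5/4.
Through (−41, −41) these give 4x − 5y = 41 and 5x − 4y = −41.

4x − 5y = 41 and 5x − 4y = −41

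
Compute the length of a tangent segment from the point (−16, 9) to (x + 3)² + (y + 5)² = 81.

2√71

Centre (−3, −5), r² = 81. |PO|² = (−13)² + (14)² = 365.
By the tangent–radius right angle, tangent length = √(|PO|² − r²) = √284 = 2√71.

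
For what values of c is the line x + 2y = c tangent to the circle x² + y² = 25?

c = ±5√5

Tangency holds when the distance from the centre (0, 0) to the line equals the radius 5:
|1·0 + 2·0 − c| / √5 = 5
|c| = 5√5.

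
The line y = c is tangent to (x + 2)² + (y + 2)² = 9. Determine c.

c = −5 or c = 1

The line touches the circle iff its distance from (−2, −2) is 3:
|0·(−2) + 1·(−2) − c| / √1 = 3
|c − (−2)| = 3, so c = 1 or c = −5.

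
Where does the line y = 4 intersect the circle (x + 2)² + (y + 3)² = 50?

(−3, 4) and (−1, 4)

From the line, y = 4. Substituting:
x² + 4x + 3 = 0
x = −1 or x = −3, giving (−1, 4) and (−3, 4).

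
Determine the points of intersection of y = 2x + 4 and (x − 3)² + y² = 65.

From the line, y = 2x + 4. Substituting:
5x² + 10x − 40 = 0  ⟹  x² + 2x − 8 = 0
x = 2 or x = −4, giving (2, 8) and (−4, −4).

(−4, −4) and (2, 8)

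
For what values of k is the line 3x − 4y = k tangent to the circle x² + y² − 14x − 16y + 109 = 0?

The line touches the circle iff its distance from (7, 8) is 2:
|3·7 − 4·8 − k| / √25 = 2
|k − (−11)| = 2·5, so k = −1 or k = −21.

k = −21 or k = −1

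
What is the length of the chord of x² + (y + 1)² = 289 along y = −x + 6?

Centre (0, −1), r² = 289. Perpendicular distance d from centre to line = |−7| / √2 = 7/√2.
Chord = 2√(r² − d²) = 2·√(529/2) = 23√2.

23√2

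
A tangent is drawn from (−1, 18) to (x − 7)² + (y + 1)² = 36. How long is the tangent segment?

With centre O = (7, −1), |OP|² = 425 and r² = 36.
The tangent meets the radius at right angles, so tangent² = |PO|² − r² = 425 − 36 = 389.

√389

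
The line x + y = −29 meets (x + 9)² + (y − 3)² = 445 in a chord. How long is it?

19√2

Centre (−9, 3), r² = 445. Perpendicular distance d from centre to line = |23| / √2 = 23/√2.
Half the chord is √(r² − d²) = √(361/2), so the full chord is 19√2.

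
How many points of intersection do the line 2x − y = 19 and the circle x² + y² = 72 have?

0

Substituting the line into the circle gives 5x² − 76x + 289 = 0.
Discriminant = (−76)² − 4·5·(289) = −4 < 0.
No real roots: the line does not meet the circle.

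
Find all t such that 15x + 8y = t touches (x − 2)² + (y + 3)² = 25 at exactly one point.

t = −79 or t = 91

For a tangent, require d(centre, line) = r = 5.
|15·2 + 8·(−3) − t| / √289 = 5
|t − (6)| = 5·17, so t = 91 or t = −79.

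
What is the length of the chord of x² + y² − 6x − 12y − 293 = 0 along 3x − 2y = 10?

From the line, y = (−10 + 3x)/2. Substituting:
13x² − 156x − 832 = 0  ⟹  x² − 12x − 64 = 0
x = 16 or x = −4, giving (16, 19) and (−4, −11).
Chord length = distance between (16, 19) and (−4, −11) = √1300 = 10√13.

10√13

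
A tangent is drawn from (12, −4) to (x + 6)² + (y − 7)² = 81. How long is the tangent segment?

2√91

Centre (−6, 7), r² = 81. |PO|² = (18)² + (−11)² = 445.
By the tangent–radius right angle, tangent length = √(|PO|² − r²) = √364 = 2√91.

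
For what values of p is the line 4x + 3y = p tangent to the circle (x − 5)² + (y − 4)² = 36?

For a tangent, require d(centre, line) = r = 6.
|4·5 + 3·4 − p| / √25 = 6
|p − (32)| = 6·5, so p = 62 or p = 2.

p = 2 or p = 62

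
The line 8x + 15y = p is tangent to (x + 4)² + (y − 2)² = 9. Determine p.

Tangency holds when the distance from the centre (−4, 2) to the line equals the radius 3:
|8·(−4) + 15·2 − p| / √289 = 3
|p − (−2)| = 3·17, so p = 49 or p = −53.

p = −53 or p = 49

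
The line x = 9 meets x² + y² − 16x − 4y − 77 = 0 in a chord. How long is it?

24

Centre (8, 2), r² = 145. Perpendicular distance d from centre to line = |−1| / √1 = 1.
Half the chord is √(r² − d²) = √(144), so the full chord is 24.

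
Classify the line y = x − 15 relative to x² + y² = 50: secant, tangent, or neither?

Substituting the line into the circle gives 2x² − 30x + 175 = 0.
Discriminant = (−30)² − 4·2·(175) = −500 < 0.
No real roots: the line does not meet the circle.

neither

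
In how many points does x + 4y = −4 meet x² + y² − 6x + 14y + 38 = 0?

0

Substituting the line into the circle gives 17x² − 144x + 400 = 0.
Δ = 20736 − 27200 = −6464.
No real roots: the line does not meet the circle.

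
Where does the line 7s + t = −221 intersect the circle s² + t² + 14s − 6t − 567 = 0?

(−32, 3) and (−31, −4)

Express t = −7s − 221 and substitute into the circle:
50s² + 3150s + 49600 = 0  ⟹  s² + 63s + 992 = 0
s = −31 or s = −32, giving (−31, −4) and (−32, 3).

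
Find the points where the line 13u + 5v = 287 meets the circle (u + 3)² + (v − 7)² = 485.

From the line, v = (287 − 13u)/5. Substituting:
194u² − 6402u + 51604 = 0  ⟹  u² − 33u + 266 = 0
u = 19 or u = 14, giving (19, 8) and (14, 21).

(14, 21) and (19, 8)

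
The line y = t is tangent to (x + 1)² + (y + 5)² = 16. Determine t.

t = −9 or t = −1

Tangency holds when the distance from the centre (−1, −5) to the line equals the radius 4:
|0·(−1) + 1·(−5) − t| / √1 = 4
|t − (−5)| = 4, so t = −1 or t = −9.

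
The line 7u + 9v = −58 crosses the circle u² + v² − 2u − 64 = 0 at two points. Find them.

From the line, v = (−58 − 7u)/9. Substituting:
130u² + 650u − 1820 = 0  ⟹  u² + 5u − 14 = 0
u = 2 or u = −7, giving (2, −8) and (−7, −1).

(−7, −1) and (2, −8)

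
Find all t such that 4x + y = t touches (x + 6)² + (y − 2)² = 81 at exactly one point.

Tangency holds when the distance from the centre (−6, 2) to the line equals the radius 9:
|4·(−6) + 1·2 − t| / √17 = 9
|t − (−22)| = 9√17.

t = −22 ± 9√17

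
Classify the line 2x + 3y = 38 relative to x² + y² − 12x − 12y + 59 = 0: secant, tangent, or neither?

secant

d² = (2·6 + 3·6 − (38))²/13 = 64/13; r² = 13.
Since d² < r², the line cuts the circle twice.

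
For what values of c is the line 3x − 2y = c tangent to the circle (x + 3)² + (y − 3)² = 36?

The line touches the circle iff its distance from (−3, 3) is 6:
|3·(−3) − 2·3 − c| / √13 = 6
|c − (−15)| = 6√13.

c = −15 ± 6√13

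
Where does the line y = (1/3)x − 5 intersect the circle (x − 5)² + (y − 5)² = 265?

Express y = (−15 + x)/3 and substitute into the circle:
10x² − 150x − 1260 = 0  ⟹  x² − 15x − 126 = 0
x = 21 or x = −6, giving (21, 2) and (−6, −7).

(−6, −7) and (21, 2)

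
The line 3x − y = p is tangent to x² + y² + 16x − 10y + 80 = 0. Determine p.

p = −29 ± 3√10

The line touches the circle iff its distance from (−8, 5) is 3:
|3·(−8) − 1·5 − p| / √10 = 3
|p − (−29)| = 3√10.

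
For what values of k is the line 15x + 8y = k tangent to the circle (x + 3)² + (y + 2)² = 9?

For a tangent, require d(centre, line) = r = 3.
|15·(−3) + 8·(−2) − k| / √289 = 3
|k − (−61)| = 3·17, so k = −10 or k = −112.

k = −112 or k = −10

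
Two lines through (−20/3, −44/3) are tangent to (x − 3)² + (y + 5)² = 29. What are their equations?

Write the tangent as mx − y + (−44/3 − m·(−20/3)) = 0 and set its distance from the centre to √29:
(29/3m − (29/3))² = 29(m² + 1)
10m² − 29m + 10 = 0, so m = 5/2 or m = 2/5.
Through (−20/3, −44/3) these give 5x − 2y = −4 and 2x − 5y = 60.

5x − 2y = −4 and 2x − 5y = 60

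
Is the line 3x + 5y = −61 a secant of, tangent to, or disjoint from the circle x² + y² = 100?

disjoint

d² = (3·0 + 5·0 − (−61))²/34 = 3721/34; r² = 100.
Since d² > r², the line lies outside the circle.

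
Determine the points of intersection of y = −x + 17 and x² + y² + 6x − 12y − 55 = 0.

From the line, y = −x + 17. Substituting:
2x² − 16x + 30 = 0  ⟹  x² − 8x + 15 = 0
x = 5 or x = 3, giving (5, 12) and (3, 14).

(3, 14) and (5, 12)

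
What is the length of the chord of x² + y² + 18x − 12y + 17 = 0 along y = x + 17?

14√2

Express y = x + 17 and substitute into the circle:
2x² + 40x + 102 = 0  ⟹  x² + 20x + 51 = 0
x = −3 or x = −17, giving (−3, 14) and (−17, 0).
Chord length = distance between (−3, 14) and (−17, 0) = √392 = 14√2.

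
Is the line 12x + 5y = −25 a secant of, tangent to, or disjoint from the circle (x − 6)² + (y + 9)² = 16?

Substituting the line into the circle gives 169x² − 780x + 900 = 0.
Δ = 608400 − 608400 = 0.
A repeated root: the line is tangent.

tangent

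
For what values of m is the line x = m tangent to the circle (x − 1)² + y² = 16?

Tangency holds when the distance from the centre (1, 0) to the line equals the radius 4:
|1·1 + 0·0 − m| / √1 = 4
|m − (1)| = 4, so m = 5 or m = −3.

m = −3 or m = 5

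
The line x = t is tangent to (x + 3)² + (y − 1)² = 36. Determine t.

Tangency holds when the distance from the centre (−3, 1) to the line equals the radius 6:
|1·(−3) + 0·1 − t| / √1 = 6
|t − (−3)| = 6, so t = 3 or t = −9.

t = −9 or t = 3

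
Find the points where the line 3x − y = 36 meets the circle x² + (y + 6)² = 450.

Express y = 3x − 36 and substitute into the circle:
10x² − 180x + 450 = 0  ⟹  x² − 18x + 45 = 0
x = 15 or x = 3, giving (15, 9) and (3, −27).

(3, −27) and (15, 9)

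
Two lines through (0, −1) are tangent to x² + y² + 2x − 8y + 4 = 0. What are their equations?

A line y − (−1) = m(x − (0)) is tangent when its distance from (−1, 4) is √13:
[m·(−1) − (5)]² = 13(m² + 1)
6m² − 5m − 6 = 0, so m = 3/2 or m = −2/3.
Through (0, −1) these give 3x − 2y = 2 and 2x + 3y = −3.

3x − 2y = 2 and 2x + 3y = −3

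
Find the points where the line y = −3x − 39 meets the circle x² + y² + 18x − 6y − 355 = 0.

Express y = −3x − 39 and substitute into the circle:
10x² + 270x + 1400 = 0  ⟹  x² + 27x + 140 = 0
x = −7 or x = −20, giving (−7, −18) and (−20, 21).

(−20, 21) and (−7, −18)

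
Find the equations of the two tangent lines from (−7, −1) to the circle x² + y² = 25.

Write the tangent as mx − y + (−1 − m·(−7)) = 0 and set its distance from the centre to 5:
(7m − (1))² = 25(m² + 1)
12m² − 7m − 12 = 0, so m = −3/4 or m = 4/3.
With m = −3/4: 3x + 4y = −25. With m = 4/3: 4x − 3y = −25.

3x + 4y = −25 and 4x − 3y = −25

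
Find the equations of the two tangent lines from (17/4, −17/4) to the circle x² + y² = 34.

Let a tangent through (17/4, −17/4) have slope m. Its distance from (0, 0) must equal √34:
[m·(−17/4) − (17/4)]² = 34(m² + 1)
15m² − 34m + 15 = 0, so m = 5/3 or m = 3/5.
With m = 5/3: 5x − 3y = 34. With m = 3/5: 3x − 5y = 34.

5x − 3y = 34 and 3x − 5y = 34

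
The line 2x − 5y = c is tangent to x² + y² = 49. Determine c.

c = ±7√29

Tangency holds when the distance from the centre (0, 0) to the line equals the radius 7:
|2·0 − 5·0 − c| / √29 = 7
|c| = 7√29.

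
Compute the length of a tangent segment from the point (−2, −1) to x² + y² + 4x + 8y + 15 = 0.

2

The centre is (−2, −4) and r = √5. The square of the distance from P to the centre is 0 + 9 = 9.
By the tangent–radius right angle, tangent length = √(|PO|² − r²) = √4 = 2.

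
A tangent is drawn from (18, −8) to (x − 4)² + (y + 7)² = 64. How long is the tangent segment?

√133

Centre (4, −7), r² = 64. |PO|² = (14)² + (−1)² = 197.
The tangent meets the radius at right angles, so tangent² = |PO|² − r² = 197 − 64 = 133.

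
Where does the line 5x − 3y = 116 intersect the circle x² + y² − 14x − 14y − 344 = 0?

(16, −12) and (28, 8)

From the line, y = (−116 + 5x)/3. Substituting:
34x² − 1496x + 15232 = 0  ⟹  x² − 44x + 448 = 0
x = 28 or x = 16, giving (28, 8) and (16, −12).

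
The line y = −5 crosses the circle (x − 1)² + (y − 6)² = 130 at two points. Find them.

(−2, −5) and (4, −5)

Substitute y = −5:
x² − 2x − 8 = 0
x = 4 or x = −2, giving (4, −5) and (−2, −5).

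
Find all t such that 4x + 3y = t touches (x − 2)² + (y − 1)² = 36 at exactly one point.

Tangency holds when the distance from the centre (2, 1) to the line equals the radius 6:
|4·2 + 3·1 − t| / √25 = 6
|t − (11)| = 6·5, so t = 41 or t = −19.

t = −19 or t = 41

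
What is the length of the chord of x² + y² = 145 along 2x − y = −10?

Centre (0, 0), r² = 145. Perpendicular distance d from centre to line = |10| / √5 = 10/√5.
Chord = 2√(r² − d²) = 2·√(125) = 10√5.

10√5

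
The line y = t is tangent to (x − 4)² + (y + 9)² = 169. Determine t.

t = −22 or t = 4

The line touches the circle iff its distance from (4, −9) is 13:
|0·4 + 1·(−9) − t| / √1 = 13
|t − (−9)| = 13, so t = 4 or t = −22.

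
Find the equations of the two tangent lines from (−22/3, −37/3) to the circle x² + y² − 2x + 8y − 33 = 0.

7x − y = −39 and x − 7y = 79

A line y − (−37/3) = m(x − (−22/3)) is tangent when its distance from (1, −4) is 5√2:
(25/3m − (25/3))² = 50(m² + 1)
7m² − 50m + 7 = 0, so m = 7 or m = 1/7.
With m = 7: 7x − y = −39. With m = 1/7: x − 7y = 79.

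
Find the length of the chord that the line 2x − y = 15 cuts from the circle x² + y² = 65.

The distance from (0, 0) to the line is 15/√5, and r² = 65.
Chord = 2√(r² − d²) = 2·√(20) = 4√5.

4√5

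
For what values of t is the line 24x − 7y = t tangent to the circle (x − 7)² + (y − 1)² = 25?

The line touches the circle iff its distance from (7, 1) is 5:
|24·7 − 7·1 − t| / √625 = 5
|t − (161)| = 5·25, so t = 286 or t = 36.

t = 36 or t = 286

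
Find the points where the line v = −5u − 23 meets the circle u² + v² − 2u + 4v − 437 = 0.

(−8, 17) and (0, −23)

Express v = −5u − 23 and substitute into the circle:
26u² + 208u = 0  ⟹  u² + 8u = 0
u = 0 or u = −8, giving (0, −23) and (−8, 17).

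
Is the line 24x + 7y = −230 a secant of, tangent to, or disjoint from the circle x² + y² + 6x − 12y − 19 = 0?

tangent

Centre (−3, 6), r² = 64. Distance² from centre to line = (200)²/625 = 64.
Since d² = r², the line is tangent.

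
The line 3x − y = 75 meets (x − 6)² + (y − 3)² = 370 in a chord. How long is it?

2√10

The distance from (6, 3) to the line is 60/√10, and r² = 370.
Chord = 2√(r² − d²) = 2·√(10) = 2√10.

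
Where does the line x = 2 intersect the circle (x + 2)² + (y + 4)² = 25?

(2, −7) and (2, −1)

The line gives x = 2. Substituting into the circle:
y² + 8y + 7 = 0
y = −1 or y = −7, giving (2, −1) and (2, −7).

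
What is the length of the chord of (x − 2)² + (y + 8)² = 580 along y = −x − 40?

2√2

From the line, y = −x − 40. Substituting:
2x² + 60x + 448 = 0  ⟹  x² + 30x + 224 = 0
x = −14 or x = −16, giving (−14, −26) and (−16, −24).
|(−14, −26) − (−16, −24)| = √((2)² + (−2)²) = 2√2.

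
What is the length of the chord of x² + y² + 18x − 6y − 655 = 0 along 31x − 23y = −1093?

√1490

Substitute y = (1093 + 31x)/23:
1490x² + 73010x + 697320 = 0  ⟹  x² + 49x + 468 = 0
x = −13 or x = −36, giving (−13, 30) and (−36, −1).
|(−13, 30) − (−36, −1)| = √((23)² + (31)²) = √1490.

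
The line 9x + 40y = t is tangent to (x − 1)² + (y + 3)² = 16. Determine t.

Tangency holds when the distance from the centre (1, −3) to the line equals the radius 4:
|9·1 + 40·(−3) − t| / √1681 = 4
|t − (−111)| = 4·41, so t = 53 or t = −275.

t = −275 or t = 53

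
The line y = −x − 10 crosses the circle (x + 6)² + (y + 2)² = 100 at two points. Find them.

(−14, 4) and (0, −10)

Substitute y = −x − 10:
2x² + 28x = 0  ⟹  x² + 14x = 0
x = 0 or x = −14, giving (0, −10) and (−14, 4).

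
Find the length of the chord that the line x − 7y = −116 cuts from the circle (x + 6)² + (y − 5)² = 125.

5√2

Express y = (116 + x)/7 and substitute into the circle:
50x² + 750x + 2200 = 0  ⟹  x² + 15x + 44 = 0
x = −4 or x = −11, giving (−4, 16) and (−11, 15).
Chord length = distance between (−4, 16) and (−11, 15) = √50 = 5√2.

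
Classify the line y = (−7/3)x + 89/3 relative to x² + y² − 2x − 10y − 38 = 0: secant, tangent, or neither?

neither

Centre (1, 5), r² = 64. Distance² from centre to line = (−67)²/58 = 4489/58.
Since d² > r², the line lies outside the circle.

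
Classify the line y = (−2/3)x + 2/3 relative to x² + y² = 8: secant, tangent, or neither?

secant

Substituting the line into the circle gives 13x² − 8x − 68 = 0.
Discriminant = (−8)² − 4·13·(−68) = 3600 > 0.
Two real roots: the line is a secant.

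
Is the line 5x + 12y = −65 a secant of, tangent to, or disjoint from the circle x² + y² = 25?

d² = (5·0 + 12·0 − (−65))²/169 = 25; r² = 25.
Since d² = r², the line is tangent.

tangent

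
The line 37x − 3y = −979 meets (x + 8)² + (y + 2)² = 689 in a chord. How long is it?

Centre (−8, −2), r² = 689. Perpendicular distance d from centre to line = |689| / √1378 = 689/√1378.
Chord = 2√(r² − d²) = 2·√(689/2) = √1378.

√1378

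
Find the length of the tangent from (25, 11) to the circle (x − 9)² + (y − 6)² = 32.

Centre (9, 6), r² = 32. |PO|² = (16)² + (5)² = 281.
Power of the point: PT² = |PO|² − r² = 249, so PT = √249.

√249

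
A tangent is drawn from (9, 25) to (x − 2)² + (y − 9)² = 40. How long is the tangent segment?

√265

With centre O = (2, 9), |OP|² = 305 and r² = 40.
Power of the point: PT² = |PO|² − r² = 265, so PT = √265.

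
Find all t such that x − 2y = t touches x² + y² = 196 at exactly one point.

The line touches the circle iff its distance from (0, 0) is 14:
|1·0 − 2·0 − t| / √5 = 14
|t| = 14√5.

t = ±14√5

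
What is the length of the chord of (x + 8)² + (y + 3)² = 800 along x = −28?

40

The line gives x = −28. Substituting into the circle:
y² + 6y − 391 = 0
y = 17 or y = −23, giving (−28, 17) and (−28, −23).
|(−28, 17) − (−28, −23)| = √((0)² + (40)²) = 40.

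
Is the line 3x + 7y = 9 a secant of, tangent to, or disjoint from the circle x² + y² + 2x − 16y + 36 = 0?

Centre (−1, 8), r² = 29. Distance² from centre to line = (44)²/58 = 968/29.
Since d² > r², the line lies outside the circle.

disjoint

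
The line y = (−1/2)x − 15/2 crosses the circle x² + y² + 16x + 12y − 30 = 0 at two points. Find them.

(−17, 1) and (3, −9)

From the line, y = (−15 − x)/2. Substituting:
5x² + 70x − 255 = 0  ⟹  x² + 14x − 51 = 0
x = 3 or x = −17, giving (3, −9) and (−17, 1).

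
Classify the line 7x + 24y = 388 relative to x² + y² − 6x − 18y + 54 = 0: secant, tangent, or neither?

d² = (7·3 + 24·9 − (388))²/625 = 22801/625; r² = 36.
Since d² > r², the line lies outside the circle.

neither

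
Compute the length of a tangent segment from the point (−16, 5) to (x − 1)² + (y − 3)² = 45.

2√62

With centre O = (1, 3), |OP|² = 293 and r² = 45.
The tangent meets the radius at right angles, so tangent² = |PO|² − r² = 293 − 45 = 248.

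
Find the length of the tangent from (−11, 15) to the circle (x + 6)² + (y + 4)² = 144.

11√2

With centre O = (−6, −4), |OP|² = 386 and r² = 144.
By the tangent–radius right angle, tangent length = √(|PO|² − r²) = √242 = 11√2.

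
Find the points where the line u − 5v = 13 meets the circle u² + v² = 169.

From the line, v = (−13 + u)/5. Substituting:
26u² − 26u − 4056 = 0  ⟹  u² − u − 156 = 0
u = 13 or u = −12, giving (13, 0) and (−12, −5).

(−12, −5) and (13, 0)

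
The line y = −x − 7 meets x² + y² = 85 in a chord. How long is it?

Substitute y = −x − 7:
2x² + 14x − 36 = 0  ⟹  x² + 7x − 18 = 0
x = 2 or x = −9, giving (2, −9) and (−9, 2).
|(2, −9) − (−9, 2)| = √((11)² + (−11)²) = 11√2.

11√2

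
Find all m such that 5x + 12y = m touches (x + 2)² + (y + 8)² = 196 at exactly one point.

For a tangent, require d(centre, line) = r = 14.
|5·(−2) + 12·(−8) − m| / √169 = 14
|m − (−106)| = 14·13, so m = 76 or m = −288.

m = −288 or m = 76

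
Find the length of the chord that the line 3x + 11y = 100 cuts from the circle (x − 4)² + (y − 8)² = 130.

Centre (4, 8), r² = 130. Perpendicular distance d from centre to line = |0| / √130 = 0/√130.
Chord = 2√(r² − d²) = 2·√(130) = 2√130.

2√130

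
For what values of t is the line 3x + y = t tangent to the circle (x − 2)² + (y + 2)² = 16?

t = 4 ± 4√10

The line touches the circle iff its distance from (2, −2) is 4:
|3·2 + 1·(−2) − t| / √10 = 4
|t − (4)| = 4√10.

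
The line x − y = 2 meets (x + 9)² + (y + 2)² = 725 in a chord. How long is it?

Express y = x − 2 and substitute into the circle:
2x² + 18x − 644 = 0  ⟹  x² + 9x − 322 = 0
x = 14 or x = −23, giving (14, 12) and (−23, −25).
Chord length = distance between (14, 12) and (−23, −25) = √2738 = 37√2.

37√2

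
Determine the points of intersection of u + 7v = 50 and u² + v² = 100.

(−6, 8) and (8, 6)

From the line, v = (50 − u)/7. Substituting:
50u² − 100u − 2400 = 0  ⟹  u² − 2u − 48 = 0
u = 8 or u = −6, giving (8, 6) and (−6, 8).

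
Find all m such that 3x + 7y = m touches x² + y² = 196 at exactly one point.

The line touches the circle iff its distance from (0, 0) is 14:
|3·0 + 7·0 − m| / √58 = 14
|m| = 14√58.

m = ±14√58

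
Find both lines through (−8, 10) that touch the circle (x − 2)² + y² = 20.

2x + y = −6 and x + 2y = 12

A line y − (10) = m(x − (−8)) is tangent when its distance from (2, 0) is 2√5:
[m·(10) − (−10)]² = 20(m² + 1)
2m² + 5m + 2 = 0, so m = −2 or m = −1/2.
With m = −2: 2x + y = −6. With m = −1/2: x + 2y = 12.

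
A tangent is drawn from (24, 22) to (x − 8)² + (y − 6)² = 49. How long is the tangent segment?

√463

Centre (8, 6), r² = 49. |PO|² = (16)² + (16)² = 512.
The tangent meets the radius at right angles, so tangent² = |PO|² − r² = 512 − 49 = 463.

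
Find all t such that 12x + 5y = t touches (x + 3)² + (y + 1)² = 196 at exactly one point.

t = −223 or t = 141

Tangency holds when the distance from the centre (−3, −1) to the line equals the radius 14:
|12·(−3) + 5·(−1) − t| / √169 = 14
|t − (−41)| = 14·13, so t = 141 or t = −223.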